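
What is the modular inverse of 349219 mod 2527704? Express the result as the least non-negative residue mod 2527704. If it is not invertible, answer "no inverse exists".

1014139

Extended Euclidean algorithm:
2527704 = 7×349219 + 83171
349219 = 4×83171 + 16535
83171 = 5×16535 + 496
16535 = 33×496 + 167
496 = 2×167 + 162
167 = 1×162 + 5
162 = 32×5 + 2
5 = 2×2 + 1
2 = 2×1 + 0
Since gcd(349219, 2527704) = 1, back-substitute to write 1 as a combination:
1 = 5 − 2·2
1 = −2·162 + 65·5
1 = 65·167 − 67·162
1 = −67·496 + 199·167
1 = 199·16535 − 6634·496
1 = −6634·83171 + 33369·16535
1 = 33369·349219 − 140110·83171
1 = −140110·2527704 + 1014139·349219
So 349219·1014139 ≡ 1 (mod 2527704).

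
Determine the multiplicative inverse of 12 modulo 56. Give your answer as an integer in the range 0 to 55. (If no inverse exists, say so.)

Euclidean algorithm on 56, 12:
56 = 4·12 + 8
12 = 1·8 + 4
8 = 2·4 + 0
The gcd is 4, not 1, hence no inverse exists.

no inverse exists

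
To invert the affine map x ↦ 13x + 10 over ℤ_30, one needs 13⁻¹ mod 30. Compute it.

gcd(30, 13) by repeated division:
30 = 2·13 + 4
13 = 3·4 + 1
4 = 4·1 + 0
gcd = 1, so the inverse exists. Back-substitute:
1 = 13 − 3·4
1 = −3·30 + 7·13
So 13·7 ≡ 1 (mod 30).

7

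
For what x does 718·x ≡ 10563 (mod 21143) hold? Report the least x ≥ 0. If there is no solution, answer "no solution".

First find gcd(718, 21143):
21143 = 29×718 + 321
718 = 2×321 + 76
321 = 4×76 + 17
76 = 4×17 + 8
17 = 2×8 + 1
8 = 8×1 + 0
gcd = 1, so a unique solution mod 21143 exists.
Back-substitute for the Bézout coefficients:
1 = 17 − 2·8
1 = −2·76 + 9·17
1 = 9·321 − 38·76
1 = −38·718 + 85·321
1 = 85·21143 − 2503·718
So 718·(-2503) ≡ 1 (mod 21143), giving 718⁻¹ ≡ 18640.
x ≡ 718⁻¹·10563 ≡ 18640·10563 ≡ 10704 (mod 21143).

10704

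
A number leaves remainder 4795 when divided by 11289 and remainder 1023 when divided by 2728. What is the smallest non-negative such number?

Write x = 4795 + 11289·k. Then 11289·k ≡ 1023 − 4795 ≡ 1684 (mod 2728).
Need 11289⁻¹ mod 2728. Extended Euclid on (2728, 377):
2728 = 7×377 + 89
377 = 4×89 + 21
89 = 4×21 + 5
21 = 4×5 + 1
5 = 5×1 + 0
Back-substitute:
1 = 21 − 4·5
1 = −4·89 + 17·21
1 = 17·377 − 72·89
1 = −72·2728 + 521·377
11289⁻¹ ≡ 521 (mod 2728), so k ≡ 521·1684 ≡ 1676 (mod 2728).
x = 4795 + 11289·1676 = 18925159.

18925159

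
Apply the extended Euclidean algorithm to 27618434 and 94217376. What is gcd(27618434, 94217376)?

2

Repeated division:
94217376 = 3·27618434 + 11362074
27618434 = 2·11362074 + 4894286
11362074 = 2·4894286 + 1573502
4894286 = 3·1573502 + 173780
1573502 = 9·173780 + 9482
173780 = 18·9482 + 3104
9482 = 3·3104 + 170
3104 = 18·170 + 44
170 = 3·44 + 38
44 = 1·38 + 6
38 = 6·6 + 2
6 = 3·2 + 0
gcd(27618434, 94217376) = 2.
Back-substituting:
2 = 38 − 6·6
2 = −6·44 + 7·38
2 = 7·170 − 27·44
2 = −27·3104 + 493·170
2 = 493·9482 − 1506·3104
2 = −1506·173780 + 27601·9482
2 = 27601·1573502 − 249915·173780
2 = −249915·4894286 + 777346·1573502
2 = 777346·11362074 − 1804607·4894286
2 = −1804607·27618434 + 4386560·11362074
2 = 4386560·94217376 − 14964287·27618434
So 2 = (4386560)·94217376 + (-14964287)·27618434.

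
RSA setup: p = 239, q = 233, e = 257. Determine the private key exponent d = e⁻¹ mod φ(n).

φ(n) = (p−1)(q−1) = 238·232 = 55216.
Need d with 257·d ≡ 1 (mod 55216). Apply the extended Euclidean algorithm:
55216 = 214*257 + 218
257 = 1*218 + 39
218 = 5*39 + 23
39 = 1*23 + 16
23 = 1*16 + 7
16 = 2*7 + 2
7 = 3*2 + 1
2 = 2*1 + 0
Back-substitute:
1 = 7 − 3·2
1 = −3·16 + 7·7
1 = 7·23 − 10·16
1 = −10·39 + 17·23
1 = 17·218 − 95·39
1 = −95·257 + 112·218
1 = 112·55216 − 24063·257
So 257·(-24063) ≡ 1 (mod 55216), hence d ≡ -24063 ≡ 31153 (mod 55216).

31153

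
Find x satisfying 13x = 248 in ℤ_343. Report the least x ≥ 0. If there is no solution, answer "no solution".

First find gcd(13, 343):
343 = 26×13 + 5
13 = 2×5 + 3
5 = 1×3 + 2
3 = 1×2 + 1
2 = 2×1 + 0
gcd = 1, so a unique solution mod 343 exists.
Back-substitute for the Bézout coefficients:
1 = 3 − 2
1 = −5 + 2·3
1 = 2·13 − 5·5
1 = −5·343 + 132·13
So 13·(132) ≡ 1 (mod 343), giving 13⁻¹ ≡ 132.
x ≡ 13⁻¹·248 ≡ 132·248 ≡ 151 (mod 343).

151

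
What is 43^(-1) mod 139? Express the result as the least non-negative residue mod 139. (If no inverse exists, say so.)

Apply the Euclidean algorithm to 139 and 43:
139 = 3*43 + 10
43 = 4*10 + 3
10 = 3*3 + 1
3 = 3*1 + 0
gcd = 1, so the inverse exists. Back-substitute:
1 = 10 − 3·3
1 = −3·43 + 13·10
1 = 13·139 − 42·43
So 43·(-42) ≡ 1 (mod 139), and -42 ≡ 97 (mod 139).

97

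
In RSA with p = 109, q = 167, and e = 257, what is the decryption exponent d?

φ(n) = (p−1)(q−1) = 108·166 = 17928.
Need d with 257·d ≡ 1 (mod 17928). Apply the extended Euclidean algorithm:
17928 = 69*257 + 195
257 = 1*195 + 62
195 = 3*62 + 9
62 = 6*9 + 8
9 = 1*8 + 1
8 = 8*1 + 0
Back-substitute:
1 = 9 − 8
1 = −62 + 7·9
1 = 7·195 − 22·62
1 = −22·257 + 29·195
1 = 29·17928 − 2023·257
So 257·(-2023) ≡ 1 (mod 17928), hence d ≡ -2023 ≡ 15905 (mod 17928).

15905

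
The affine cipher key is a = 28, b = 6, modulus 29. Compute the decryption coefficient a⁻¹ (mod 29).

28

Extended Euclidean algorithm:
29 = 1×28 + 1
28 = 28×1 + 0
The gcd is 1. Working backward:
1 = 29 − 28
So 28·(-1) ≡ 1 (mod 29), and -1 ≡ 28 (mod 29).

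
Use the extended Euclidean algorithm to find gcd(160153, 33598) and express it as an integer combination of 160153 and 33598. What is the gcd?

1

Repeated division:
160153 = 4*33598 + 25761
33598 = 1*25761 + 7837
25761 = 3*7837 + 2250
7837 = 3*2250 + 1087
2250 = 2*1087 + 76
1087 = 14*76 + 23
76 = 3*23 + 7
23 = 3*7 + 2
7 = 3*2 + 1
2 = 2*1 + 0
gcd(160153, 33598) = 1.
Back-substituting:
1 = 7 − 3·2
1 = −3·23 + 10·7
1 = 10·76 − 33·23
1 = −33·1087 + 472·76
1 = 472·2250 − 977·1087
1 = −977·7837 + 3403·2250
1 = 3403·25761 − 11186·7837
1 = −11186·33598 + 14589·25761
1 = 14589·160153 − 69542·33598
So 1 = (14589)·160153 + (-69542)·33598.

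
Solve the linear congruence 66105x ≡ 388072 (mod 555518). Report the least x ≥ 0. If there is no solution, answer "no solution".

150018

First find gcd(66105, 555518):
555518 = 8*66105 + 26678
66105 = 2*26678 + 12749
26678 = 2*12749 + 1180
12749 = 10*1180 + 949
1180 = 1*949 + 231
949 = 4*231 + 25
231 = 9*25 + 6
25 = 4*6 + 1
6 = 6*1 + 0
gcd = 1, so a unique solution mod 555518 exists.
Back-substitute for the Bézout coefficients:
1 = 25 − 4·6
1 = −4·231 + 37·25
1 = 37·949 − 152·231
1 = −152·1180 + 189·949
1 = 189·12749 − 2042·1180
1 = −2042·26678 + 4273·12749
1 = 4273·66105 − 10588·26678
1 = −10588·555518 + 88977·66105
So 66105·(88977) ≡ 1 (mod 555518), giving 66105⁻¹ ≡ 88977.
x ≡ 66105⁻¹·388072 ≡ 88977·388072 ≡ 150018 (mod 555518).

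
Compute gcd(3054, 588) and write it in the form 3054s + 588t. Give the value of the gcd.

Repeated division:
3054 = 5×588 + 114
588 = 5×114 + 18
114 = 6×18 + 6
18 = 3×6 + 0
gcd(3054, 588) = 6.
Working backward:
6 = 114 − 6·18
6 = −6·588 + 31·114
6 = 31·3054 − 161·588
So 6 = (31)·3054 + (-161)·588.

6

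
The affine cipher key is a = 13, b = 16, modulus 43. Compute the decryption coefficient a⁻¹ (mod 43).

Run Euclid on (43, 13):
43 = 3*13 + 4
13 = 3*4 + 1
4 = 4*1 + 0
Since gcd(13, 43) = 1, back-substitute to write 1 as a combination:
1 = 13 − 3·4
1 = −3·43 + 10·13
So 13·10 ≡ 1 (mod 43).

10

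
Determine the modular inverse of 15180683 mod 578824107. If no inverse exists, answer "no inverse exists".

463661594

Apply the Euclidean algorithm to 578824107 and 15180683:
578824107 = 38×15180683 + 1958153
15180683 = 7×1958153 + 1473612
1958153 = 1×1473612 + 484541
1473612 = 3×484541 + 19989
484541 = 24×19989 + 4805
19989 = 4×4805 + 769
4805 = 6×769 + 191
769 = 4×191 + 5
191 = 38×5 + 1
5 = 5×1 + 0
gcd = 1, so the inverse exists. Back-substitute:
1 = 191 − 38·5
1 = −38·769 + 153·191
1 = 153·4805 − 956·769
1 = −956·19989 + 3977·4805
1 = 3977·484541 − 96404·19989
1 = −96404·1473612 + 293189·484541
1 = 293189·1958153 − 389593·1473612
1 = −389593·15180683 + 3020340·1958153
1 = 3020340·578824107 − 115162513·15180683
Thus 15180683·(-115162513) ≡ 1 (mod 578824107); reducing, -115162513 mod 578824107 = 463661594.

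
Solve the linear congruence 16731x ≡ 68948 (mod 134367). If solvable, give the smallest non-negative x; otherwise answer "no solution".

gcd(16731, 134367):
134367 = 8*16731 + 519
16731 = 32*519 + 123
519 = 4*123 + 27
123 = 4*27 + 15
27 = 1*15 + 12
15 = 1*12 + 3
12 = 4*3 + 0
gcd = 3, but 3 ∤ 68948, so the congruence has no solution.

no solution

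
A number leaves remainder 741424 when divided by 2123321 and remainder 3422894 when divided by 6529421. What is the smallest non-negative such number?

Write x = 741424 + 2123321·k. Then 2123321·k ≡ 3422894 − 741424 ≡ 2681470 (mod 6529421).
Need 2123321⁻¹ mod 6529421. Extended Euclid on (6529421, 2123321):
6529421 = 3·2123321 + 159458
2123321 = 13·159458 + 50367
159458 = 3·50367 + 8357
50367 = 6·8357 + 225
8357 = 37·225 + 32
225 = 7·32 + 1
32 = 32·1 + 0
Back-substitute:
1 = 225 − 7·32
1 = −7·8357 + 260·225
1 = 260·50367 − 1567·8357
1 = −1567·159458 + 4961·50367
1 = 4961·2123321 − 66060·159458
1 = −66060·6529421 + 203141·2123321
2123321⁻¹ ≡ 203141 (mod 6529421), so k ≡ 203141·2681470 ≡ 6079766 (mod 6529421).
x = 741424 + 2123321·6079766 = 12909295564310.

12909295564310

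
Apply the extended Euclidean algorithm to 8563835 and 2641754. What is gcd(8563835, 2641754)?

Repeated division:
8563835 = 3·2641754 + 638573
2641754 = 4·638573 + 87462
638573 = 7·87462 + 26339
87462 = 3·26339 + 8445
26339 = 3·8445 + 1004
8445 = 8·1004 + 413
1004 = 2·413 + 178
413 = 2·178 + 57
178 = 3·57 + 7
57 = 8·7 + 1
7 = 7·1 + 0
gcd(8563835, 2641754) = 1.
Working backward:
1 = 57 − 8·7
1 = −8·178 + 25·57
1 = 25·413 − 58·178
1 = −58·1004 + 141·413
1 = 141·8445 − 1186·1004
1 = −1186·26339 + 3699·8445
1 = 3699·87462 − 12283·26339
1 = −12283·638573 + 89680·87462
1 = 89680·2641754 − 371003·638573
1 = −371003·8563835 + 1202689·2641754
So 1 = (-371003)·8563835 + (1202689)·2641754.

1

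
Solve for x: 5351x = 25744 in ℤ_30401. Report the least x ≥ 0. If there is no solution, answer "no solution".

2783

First find gcd(5351, 30401):
30401 = 5·5351 + 3646
5351 = 1·3646 + 1705
3646 = 2·1705 + 236
1705 = 7·236 + 53
236 = 4·53 + 24
53 = 2·24 + 5
24 = 4·5 + 4
5 = 1·4 + 1
4 = 4·1 + 0
gcd = 1, so a unique solution mod 30401 exists.
Back-substitute for the Bézout coefficients:
1 = 5 − 4
1 = −24 + 5·5
1 = 5·53 − 11·24
1 = −11·236 + 49·53
1 = 49·1705 − 354·236
1 = −354·3646 + 757·1705
1 = 757·5351 − 1111·3646
1 = −1111·30401 + 6312·5351
So 5351·(6312) ≡ 1 (mod 30401), giving 5351⁻¹ ≡ 6312.
x ≡ 5351⁻¹·25744 ≡ 6312·25744 ≡ 2783 (mod 30401).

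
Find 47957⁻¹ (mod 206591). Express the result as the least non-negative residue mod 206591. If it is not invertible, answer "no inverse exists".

Euclidean algorithm on 206591, 47957:
206591 = 4×47957 + 14763
47957 = 3×14763 + 3668
14763 = 4×3668 + 91
3668 = 40×91 + 28
91 = 3×28 + 7
28 = 4×7 + 0
Since gcd = 7 > 1, 47957 is not a unit mod 206591.

no inverse exists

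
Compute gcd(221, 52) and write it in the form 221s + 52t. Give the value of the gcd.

13

Euclidean algorithm:
221 = 4·52 + 13
52 = 4·13 + 0
gcd(221, 52) = 13.
Express as a combination:
13 = 221 − 4·52
So 13 = (1)·221 + (-4)·52.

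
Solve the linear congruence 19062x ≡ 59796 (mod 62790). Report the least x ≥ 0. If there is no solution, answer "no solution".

7968

First find gcd(19062, 62790):
62790 = 3×19062 + 5604
19062 = 3×5604 + 2250
5604 = 2×2250 + 1104
2250 = 2×1104 + 42
1104 = 26×42 + 12
42 = 3×12 + 6
12 = 2×6 + 0
gcd = 6 and 6 | 59796, so solutions exist. Divide through by 6: 3177x ≡ 9966 (mod 10465).
Now find 3177⁻¹ mod 10465:
10465 = 3*3177 + 934
3177 = 3*934 + 375
934 = 2*375 + 184
375 = 2*184 + 7
184 = 26*7 + 2
7 = 3*2 + 1
2 = 2*1 + 0
Back-substitute:
1 = 7 − 3·2
1 = −3·184 + 79·7
1 = 79·375 − 161·184
1 = −161·934 + 401·375
1 = 401·3177 − 1364·934
1 = −1364·10465 + 4493·3177
So 3177⁻¹ ≡ 4493 (mod 10465).
Then x ≡ 4493·9966 ≡ 7968 (mod 10465); the smallest non-negative solution is x = 7968.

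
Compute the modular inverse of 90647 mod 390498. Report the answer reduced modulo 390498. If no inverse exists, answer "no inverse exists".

185567

Apply the Euclidean algorithm to 390498 and 90647:
390498 = 4·90647 + 27910
90647 = 3·27910 + 6917
27910 = 4·6917 + 242
6917 = 28·242 + 141
242 = 1·141 + 101
141 = 1·101 + 40
101 = 2·40 + 21
40 = 1·21 + 19
21 = 1·19 + 2
19 = 9·2 + 1
2 = 2·1 + 0
gcd = 1, so the inverse exists. Back-substitute:
1 = 19 − 9·2
1 = −9·21 + 10·19
1 = 10·40 − 19·21
1 = −19·101 + 48·40
1 = 48·141 − 67·101
1 = −67·242 + 115·141
1 = 115·6917 − 3287·242
1 = −3287·27910 + 13263·6917
1 = 13263·90647 − 43076·27910
1 = −43076·390498 + 185567·90647
So 90647·185567 ≡ 1 (mod 390498).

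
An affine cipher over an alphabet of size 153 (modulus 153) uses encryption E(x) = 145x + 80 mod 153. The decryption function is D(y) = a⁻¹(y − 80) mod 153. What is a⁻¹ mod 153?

19

Extended Euclidean algorithm:
153 = 1·145 + 8
145 = 18·8 + 1
8 = 8·1 + 0
gcd = 1, so the inverse exists. Back-substitute:
1 = 145 − 18·8
1 = −18·153 + 19·145
So 145·19 ≡ 1 (mod 153).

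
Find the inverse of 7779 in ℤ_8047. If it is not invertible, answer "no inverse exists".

gcd(8047, 7779) by repeated division:
8047 = 1*7779 + 268
7779 = 29*268 + 7
268 = 38*7 + 2
7 = 3*2 + 1
2 = 2*1 + 0
The gcd is 1. Working backward:
1 = 7 − 3·2
1 = −3·268 + 115·7
1 = 115·7779 − 3338·268
1 = −3338·8047 + 3453·7779
So 7779·3453 ≡ 1 (mod 8047).

3453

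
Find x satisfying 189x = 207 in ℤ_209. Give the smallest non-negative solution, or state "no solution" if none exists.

First find gcd(189, 209):
209 = 1·189 + 20
189 = 9·20 + 9
20 = 2·9 + 2
9 = 4·2 + 1
2 = 2·1 + 0
gcd = 1, so a unique solution mod 209 exists.
Back-substitute for the Bézout coefficients:
1 = 9 − 4·2
1 = −4·20 + 9·9
1 = 9·189 − 85·20
1 = −85·209 + 94·189
So 189·(94) ≡ 1 (mod 209), giving 189⁻¹ ≡ 94.
x ≡ 189⁻¹·207 ≡ 94·207 ≡ 21 (mod 209).

21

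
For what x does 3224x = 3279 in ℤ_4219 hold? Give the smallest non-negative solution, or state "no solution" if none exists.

First find gcd(3224, 4219):
4219 = 1·3224 + 995
3224 = 3·995 + 239
995 = 4·239 + 39
239 = 6·39 + 5
39 = 7·5 + 4
5 = 1·4 + 1
4 = 4·1 + 0
gcd = 1, so a unique solution mod 4219 exists.
Back-substitute for the Bézout coefficients:
1 = 5 − 4
1 = −39 + 8·5
1 = 8·239 − 49·39
1 = −49·995 + 204·239
1 = 204·3224 − 661·995
1 = −661·4219 + 865·3224
So 3224·(865) ≡ 1 (mod 4219), giving 3224⁻¹ ≡ 865.
x ≡ 3224⁻¹·3279 ≡ 865·3279 ≡ 1167 (mod 4219).

1167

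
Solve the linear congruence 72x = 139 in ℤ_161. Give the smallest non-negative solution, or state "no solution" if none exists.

31

First find gcd(72, 161):
161 = 2×72 + 17
72 = 4×17 + 4
17 = 4×4 + 1
4 = 4×1 + 0
gcd = 1, so a unique solution mod 161 exists.
Back-substitute for the Bézout coefficients:
1 = 17 − 4·4
1 = −4·72 + 17·17
1 = 17·161 − 38·72
So 72·(-38) ≡ 1 (mod 161), giving 72⁻¹ ≡ 123.
x ≡ 72⁻¹·139 ≡ 123·139 ≡ 31 (mod 161).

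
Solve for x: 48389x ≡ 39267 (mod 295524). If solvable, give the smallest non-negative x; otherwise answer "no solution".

First find gcd(48389, 295524):
295524 = 6×48389 + 5190
48389 = 9×5190 + 1679
5190 = 3×1679 + 153
1679 = 10×153 + 149
153 = 1×149 + 4
149 = 37×4 + 1
4 = 4×1 + 0
gcd = 1, so a unique solution mod 295524 exists.
Back-substitute for the Bézout coefficients:
1 = 149 − 37·4
1 = −37·153 + 38·149
1 = 38·1679 − 417·153
1 = −417·5190 + 1289·1679
1 = 1289·48389 − 12018·5190
1 = −12018·295524 + 73397·48389
So 48389·(73397) ≡ 1 (mod 295524), giving 48389⁻¹ ≡ 73397.
x ≡ 48389⁻¹·39267 ≡ 73397·39267 ≡ 129951 (mod 295524).

129951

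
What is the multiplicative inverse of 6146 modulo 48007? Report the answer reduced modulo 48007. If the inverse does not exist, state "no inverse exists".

Apply the Euclidean algorithm to 48007 and 6146:
48007 = 7*6146 + 4985
6146 = 1*4985 + 1161
4985 = 4*1161 + 341
1161 = 3*341 + 138
341 = 2*138 + 65
138 = 2*65 + 8
65 = 8*8 + 1
8 = 8*1 + 0
gcd = 1, so the inverse exists. Back-substitute:
1 = 65 − 8·8
1 = −8·138 + 17·65
1 = 17·341 − 42·138
1 = −42·1161 + 143·341
1 = 143·4985 − 614·1161
1 = −614·6146 + 757·4985
1 = 757·48007 − 5913·6146
Hence 6146⁻¹ ≡ -5913 ≡ 42094 (mod 48007).

42094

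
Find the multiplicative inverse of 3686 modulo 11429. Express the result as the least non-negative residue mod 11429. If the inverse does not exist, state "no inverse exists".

5237

gcd(11429, 3686) by repeated division:
11429 = 3·3686 + 371
3686 = 9·371 + 347
371 = 1·347 + 24
347 = 14·24 + 11
24 = 2·11 + 2
11 = 5·2 + 1
2 = 2·1 + 0
Since gcd(3686, 11429) = 1, back-substitute to write 1 as a combination:
1 = 11 − 5·2
1 = −5·24 + 11·11
1 = 11·347 − 159·24
1 = −159·371 + 170·347
1 = 170·3686 − 1689·371
1 = −1689·11429 + 5237·3686
So 3686·5237 ≡ 1 (mod 11429).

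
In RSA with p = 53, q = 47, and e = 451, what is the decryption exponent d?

φ(n) = (p−1)(q−1) = 52·46 = 2392.
Need d with 451·d ≡ 1 (mod 2392). Apply the extended Euclidean algorithm:
2392 = 5×451 + 137
451 = 3×137 + 40
137 = 3×40 + 17
40 = 2×17 + 6
17 = 2×6 + 5
6 = 1×5 + 1
5 = 5×1 + 0
Back-substitute:
1 = 6 − 5
1 = −17 + 3·6
1 = 3·40 − 7·17
1 = −7·137 + 24·40
1 = 24·451 − 79·137
1 = −79·2392 + 419·451
So 451·419 ≡ 1 (mod 2392), hence d = 419.

419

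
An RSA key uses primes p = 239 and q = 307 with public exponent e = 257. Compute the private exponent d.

φ(n) = (p−1)(q−1) = 238·306 = 72828.
Need d with 257·d ≡ 1 (mod 72828). Apply the extended Euclidean algorithm:
72828 = 283·257 + 97
257 = 2·97 + 63
97 = 1·63 + 34
63 = 1·34 + 29
34 = 1·29 + 5
29 = 5·5 + 4
5 = 1·4 + 1
4 = 4·1 + 0
Back-substitute:
1 = 5 − 4
1 = −29 + 6·5
1 = 6·34 − 7·29
1 = −7·63 + 13·34
1 = 13·97 − 20·63
1 = −20·257 + 53·97
1 = 53·72828 − 15019·257
So 257·(-15019) ≡ 1 (mod 72828), hence d ≡ -15019 ≡ 57809 (mod 72828).

57809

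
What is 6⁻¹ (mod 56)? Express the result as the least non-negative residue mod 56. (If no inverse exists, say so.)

Euclidean algorithm on 56, 6:
56 = 9*6 + 2
6 = 3*2 + 0
gcd(6, 56) = 2 ≠ 1, so 6 has no multiplicative inverse modulo 56.

no inverse exists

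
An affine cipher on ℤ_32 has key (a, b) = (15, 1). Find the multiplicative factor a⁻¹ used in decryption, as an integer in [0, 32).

15

gcd(32, 15) by repeated division:
32 = 2·15 + 2
15 = 7·2 + 1
2 = 2·1 + 0
The gcd is 1. Working backward:
1 = 15 − 7·2
1 = −7·32 + 15·15
So 15·15 ≡ 1 (mod 32).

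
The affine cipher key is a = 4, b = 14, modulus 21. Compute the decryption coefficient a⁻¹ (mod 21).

Apply the Euclidean algorithm to 21 and 4:
21 = 5*4 + 1
4 = 4*1 + 0
The gcd is 1. Working backward:
1 = 21 − 5·4
Thus 4·(-5) ≡ 1 (mod 21); reducing, -5 mod 21 = 16.

16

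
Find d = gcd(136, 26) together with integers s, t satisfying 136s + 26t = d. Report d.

Apply Euclid's algorithm to 136 and 26:
136 = 5·26 + 6
26 = 4·6 + 2
6 = 3·2 + 0
gcd(136, 26) = 2.
Back-substituting:
2 = 26 − 4·6
2 = −4·136 + 21·26
So 2 = (-4)·136 + (21)·26.

2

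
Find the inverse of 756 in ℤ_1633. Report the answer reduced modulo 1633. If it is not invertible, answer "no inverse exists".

Extended Euclidean algorithm:
1633 = 2*756 + 121
756 = 6*121 + 30
121 = 4*30 + 1
30 = 30*1 + 0
Since gcd(756, 1633) = 1, back-substitute to write 1 as a combination:
1 = 121 − 4·30
1 = −4·756 + 25·121
1 = 25·1633 − 54·756
Thus 756·(-54) ≡ 1 (mod 1633); reducing, -54 mod 1633 = 1579.

1579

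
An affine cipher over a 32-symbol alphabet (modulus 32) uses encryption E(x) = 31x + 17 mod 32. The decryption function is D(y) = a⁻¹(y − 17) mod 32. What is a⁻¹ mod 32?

Extended Euclidean algorithm:
32 = 1×31 + 1
31 = 31×1 + 0
gcd = 1, so the inverse exists. Back-substitute:
1 = 32 − 31
So 31·(-1) ≡ 1 (mod 32), and -1 ≡ 31 (mod 32).

31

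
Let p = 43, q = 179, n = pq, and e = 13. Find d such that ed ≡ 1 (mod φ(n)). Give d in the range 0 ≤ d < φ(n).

6901

φ(n) = (p−1)(q−1) = 42·178 = 7476.
Need d with 13·d ≡ 1 (mod 7476). Apply the extended Euclidean algorithm:
7476 = 575×13 + 1
13 = 13×1 + 0
Back-substitute:
1 = 7476 − 575·13
So 13·(-575) ≡ 1 (mod 7476), hence d ≡ -575 ≡ 6901 (mod 7476).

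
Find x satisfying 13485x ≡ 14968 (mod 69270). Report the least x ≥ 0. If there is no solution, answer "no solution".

no solution

gcd(13485, 69270):
69270 = 5×13485 + 1845
13485 = 7×1845 + 570
1845 = 3×570 + 135
570 = 4×135 + 30
135 = 4×30 + 15
30 = 2×15 + 0
gcd = 15, but 15 ∤ 14968, so the congruence has no solution.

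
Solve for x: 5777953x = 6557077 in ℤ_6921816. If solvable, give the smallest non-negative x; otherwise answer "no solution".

5227741

First find gcd(5777953, 6921816):
6921816 = 1×5777953 + 1143863
5777953 = 5×1143863 + 58638
1143863 = 19×58638 + 29741
58638 = 1×29741 + 28897
29741 = 1×28897 + 844
28897 = 34×844 + 201
844 = 4×201 + 40
201 = 5×40 + 1
40 = 40×1 + 0
gcd = 1, so a unique solution mod 6921816 exists.
Back-substitute for the Bézout coefficients:
1 = 201 − 5·40
1 = −5·844 + 21·201
1 = 21·28897 − 719·844
1 = −719·29741 + 740·28897
1 = 740·58638 − 1459·29741
1 = −1459·1143863 + 28461·58638
1 = 28461·5777953 − 143764·1143863
1 = −143764·6921816 + 172225·5777953
So 5777953·(172225) ≡ 1 (mod 6921816), giving 5777953⁻¹ ≡ 172225.
x ≡ 5777953⁻¹·6557077 ≡ 172225·6557077 ≡ 5227741 (mod 6921816).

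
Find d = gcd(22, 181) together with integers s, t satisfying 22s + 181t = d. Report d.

1

Euclidean algorithm:
181 = 8×22 + 5
22 = 4×5 + 2
5 = 2×2 + 1
2 = 2×1 + 0
gcd(22, 181) = 1.
Express as a combination:
1 = 5 − 2·2
1 = −2·22 + 9·5
1 = 9·181 − 74·22
So 1 = (9)·181 + (-74)·22.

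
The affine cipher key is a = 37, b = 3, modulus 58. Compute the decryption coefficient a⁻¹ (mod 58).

11

Run Euclid on (58, 37):
58 = 1*37 + 21
37 = 1*21 + 16
21 = 1*16 + 5
16 = 3*5 + 1
5 = 5*1 + 0
gcd = 1, so the inverse exists. Back-substitute:
1 = 16 − 3·5
1 = −3·21 + 4·16
1 = 4·37 − 7·21
1 = −7·58 + 11·37
So 37·11 ≡ 1 (mod 58).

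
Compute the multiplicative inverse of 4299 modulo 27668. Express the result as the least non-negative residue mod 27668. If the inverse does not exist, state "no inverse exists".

Extended Euclidean algorithm:
27668 = 6·4299 + 1874
4299 = 2·1874 + 551
1874 = 3·551 + 221
551 = 2·221 + 109
221 = 2·109 + 3
109 = 36·3 + 1
3 = 3·1 + 0
The gcd is 1. Working backward:
1 = 109 − 36·3
1 = −36·221 + 73·109
1 = 73·551 − 182·221
1 = −182·1874 + 619·551
1 = 619·4299 − 1420·1874
1 = −1420·27668 + 9139·4299
So 4299·9139 ≡ 1 (mod 27668).

9139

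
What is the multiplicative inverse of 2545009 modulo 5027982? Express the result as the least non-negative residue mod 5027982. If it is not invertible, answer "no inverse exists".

2240125

Apply the Euclidean algorithm to 5027982 and 2545009:
5027982 = 1*2545009 + 2482973
2545009 = 1*2482973 + 62036
2482973 = 40*62036 + 1533
62036 = 40*1533 + 716
1533 = 2*716 + 101
716 = 7*101 + 9
101 = 11*9 + 2
9 = 4*2 + 1
2 = 2*1 + 0
The gcd is 1. Working backward:
1 = 9 − 4·2
1 = −4·101 + 45·9
1 = 45·716 − 319·101
1 = −319·1533 + 683·716
1 = 683·62036 − 27639·1533
1 = −27639·2482973 + 1106243·62036
1 = 1106243·2545009 − 1133882·2482973
1 = −1133882·5027982 + 2240125·2545009
So 2545009·2240125 ≡ 1 (mod 5027982).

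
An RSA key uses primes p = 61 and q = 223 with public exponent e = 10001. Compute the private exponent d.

11201

φ(n) = (p−1)(q−1) = 60·222 = 13320.
Need d with 10001·d ≡ 1 (mod 13320). Apply the extended Euclidean algorithm:
13320 = 1×10001 + 3319
10001 = 3×3319 + 44
3319 = 75×44 + 19
44 = 2×19 + 6
19 = 3×6 + 1
6 = 6×1 + 0
Back-substitute:
1 = 19 − 3·6
1 = −3·44 + 7·19
1 = 7·3319 − 528·44
1 = −528·10001 + 1591·3319
1 = 1591·13320 − 2119·10001
So 10001·(-2119) ≡ 1 (mod 13320), hence d ≡ -2119 ≡ 11201 (mod 13320).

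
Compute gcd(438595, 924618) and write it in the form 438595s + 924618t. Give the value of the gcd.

1

Euclidean algorithm:
924618 = 2·438595 + 47428
438595 = 9·47428 + 11743
47428 = 4·11743 + 456
11743 = 25·456 + 343
456 = 1·343 + 113
343 = 3·113 + 4
113 = 28·4 + 1
4 = 4·1 + 0
gcd(438595, 924618) = 1.
Working backward:
1 = 113 − 28·4
1 = −28·343 + 85·113
1 = 85·456 − 113·343
1 = −113·11743 + 2910·456
1 = 2910·47428 − 11753·11743
1 = −11753·438595 + 108687·47428
1 = 108687·924618 − 229127·438595
So 1 = (108687)·924618 + (-229127)·438595.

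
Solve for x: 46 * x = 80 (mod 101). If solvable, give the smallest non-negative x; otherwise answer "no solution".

72

First find gcd(46, 101):
101 = 2×46 + 9
46 = 5×9 + 1
9 = 9×1 + 0
gcd = 1, so a unique solution mod 101 exists.
Back-substitute for the Bézout coefficients:
1 = 46 − 5·9
1 = −5·101 + 11·46
So 46·(11) ≡ 1 (mod 101), giving 46⁻¹ ≡ 11.
x ≡ 46⁻¹·80 ≡ 11·80 ≡ 72 (mod 101).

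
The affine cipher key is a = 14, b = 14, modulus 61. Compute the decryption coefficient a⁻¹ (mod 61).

48

Extended Euclidean algorithm:
61 = 4×14 + 5
14 = 2×5 + 4
5 = 1×4 + 1
4 = 4×1 + 0
Since gcd(14, 61) = 1, back-substitute to write 1 as a combination:
1 = 5 − 4
1 = −14 + 3·5
1 = 3·61 − 13·14
So 14·(-13) ≡ 1 (mod 61), and -13 ≡ 48 (mod 61).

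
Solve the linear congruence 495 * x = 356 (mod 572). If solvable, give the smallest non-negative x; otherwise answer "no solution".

gcd(495, 572):
572 = 1·495 + 77
495 = 6·77 + 33
77 = 2·33 + 11
33 = 3·11 + 0
gcd = 11, but 11 ∤ 356, so the congruence has no solution.

no solution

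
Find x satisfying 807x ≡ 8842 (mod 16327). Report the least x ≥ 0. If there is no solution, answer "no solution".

9095

First find gcd(807, 16327):
16327 = 20×807 + 187
807 = 4×187 + 59
187 = 3×59 + 10
59 = 5×10 + 9
10 = 1×9 + 1
9 = 9×1 + 0
gcd = 1, so a unique solution mod 16327 exists.
Back-substitute for the Bézout coefficients:
1 = 10 − 9
1 = −59 + 6·10
1 = 6·187 − 19·59
1 = −19·807 + 82·187
1 = 82·16327 − 1659·807
So 807·(-1659) ≡ 1 (mod 16327), giving 807⁻¹ ≡ 14668.
x ≡ 807⁻¹·8842 ≡ 14668·8842 ≡ 9095 (mod 16327).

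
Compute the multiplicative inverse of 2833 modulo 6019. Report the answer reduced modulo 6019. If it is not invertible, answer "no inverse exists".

gcd(6019, 2833) by repeated division:
6019 = 2*2833 + 353
2833 = 8*353 + 9
353 = 39*9 + 2
9 = 4*2 + 1
2 = 2*1 + 0
gcd = 1, so the inverse exists. Back-substitute:
1 = 9 − 4·2
1 = −4·353 + 157·9
1 = 157·2833 − 1260·353
1 = −1260·6019 + 2677·2833
So 2833·2677 ≡ 1 (mod 6019).

2677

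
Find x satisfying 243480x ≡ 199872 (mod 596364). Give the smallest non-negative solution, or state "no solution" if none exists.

814

First find gcd(243480, 596364):
596364 = 2·243480 + 109404
243480 = 2·109404 + 24672
109404 = 4·24672 + 10716
24672 = 2·10716 + 3240
10716 = 3·3240 + 996
3240 = 3·996 + 252
996 = 3·252 + 240
252 = 1·240 + 12
240 = 20·12 + 0
gcd = 12 and 12 | 199872, so solutions exist. Divide through by 12: 20290x ≡ 16656 (mod 49697).
Now find 20290⁻¹ mod 49697:
49697 = 2·20290 + 9117
20290 = 2·9117 + 2056
9117 = 4·2056 + 893
2056 = 2·893 + 270
893 = 3·270 + 83
270 = 3·83 + 21
83 = 3·21 + 20
21 = 1·20 + 1
20 = 20·1 + 0
Back-substitute:
1 = 21 − 20
1 = −83 + 4·21
1 = 4·270 − 13·83
1 = −13·893 + 43·270
1 = 43·2056 − 99·893
1 = −99·9117 + 439·2056
1 = 439·20290 − 977·9117
1 = −977·49697 + 2393·20290
So 20290⁻¹ ≡ 2393 (mod 49697).
Then x ≡ 2393·16656 ≡ 814 (mod 49697); the smallest non-negative solution is x = 814.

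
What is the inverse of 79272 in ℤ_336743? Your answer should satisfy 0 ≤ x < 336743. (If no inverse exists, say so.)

Apply the Euclidean algorithm to 336743 and 79272:
336743 = 4×79272 + 19655
79272 = 4×19655 + 652
19655 = 30×652 + 95
652 = 6×95 + 82
95 = 1×82 + 13
82 = 6×13 + 4
13 = 3×4 + 1
4 = 4×1 + 0
The gcd is 1. Working backward:
1 = 13 − 3·4
1 = −3·82 + 19·13
1 = 19·95 − 22·82
1 = −22·652 + 151·95
1 = 151·19655 − 4552·652
1 = −4552·79272 + 18359·19655
1 = 18359·336743 − 77988·79272
Hence 79272⁻¹ ≡ -77988 ≡ 258755 (mod 336743).

258755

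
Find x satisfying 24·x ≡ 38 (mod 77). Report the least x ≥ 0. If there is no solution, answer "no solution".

First find gcd(24, 77):
77 = 3*24 + 5
24 = 4*5 + 4
5 = 1*4 + 1
4 = 4*1 + 0
gcd = 1, so a unique solution mod 77 exists.
Back-substitute for the Bézout coefficients:
1 = 5 − 4
1 = −24 + 5·5
1 = 5·77 − 16·24
So 24·(-16) ≡ 1 (mod 77), giving 24⁻¹ ≡ 61.
x ≡ 24⁻¹·38 ≡ 61·38 ≡ 8 (mod 77).

8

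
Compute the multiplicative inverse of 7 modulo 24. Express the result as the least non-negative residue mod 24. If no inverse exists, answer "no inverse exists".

7

Run Euclid on (24, 7):
24 = 3·7 + 3
7 = 2·3 + 1
3 = 3·1 + 0
The gcd is 1. Working backward:
1 = 7 − 2·3
1 = −2·24 + 7·7
So 7·7 ≡ 1 (mod 24).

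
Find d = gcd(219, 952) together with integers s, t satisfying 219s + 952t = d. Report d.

Repeated division:
952 = 4×219 + 76
219 = 2×76 + 67
76 = 1×67 + 9
67 = 7×9 + 4
9 = 2×4 + 1
4 = 4×1 + 0
gcd(219, 952) = 1.
Back-substituting:
1 = 9 − 2·4
1 = −2·67 + 15·9
1 = 15·76 − 17·67
1 = −17·219 + 49·76
1 = 49·952 − 213·219
So 1 = (49)·952 + (-213)·219.

1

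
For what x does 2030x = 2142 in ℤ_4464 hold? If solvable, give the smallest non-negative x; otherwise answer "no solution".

1017

First find gcd(2030, 4464):
4464 = 2·2030 + 404
2030 = 5·404 + 10
404 = 40·10 + 4
10 = 2·4 + 2
4 = 2·2 + 0
gcd = 2 and 2 | 2142, so solutions exist. Divide through by 2: 1015x ≡ 1071 (mod 2232).
Now find 1015⁻¹ mod 2232:
2232 = 2·1015 + 202
1015 = 5·202 + 5
202 = 40·5 + 2
5 = 2·2 + 1
2 = 2·1 + 0
Back-substitute:
1 = 5 − 2·2
1 = −2·202 + 81·5
1 = 81·1015 − 407·202
1 = −407·2232 + 895·1015
So 1015⁻¹ ≡ 895 (mod 2232).
Then x ≡ 895·1071 ≡ 1017 (mod 2232); the smallest non-negative solution is x = 1017.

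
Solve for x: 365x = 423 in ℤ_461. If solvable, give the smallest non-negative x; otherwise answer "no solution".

First find gcd(365, 461):
461 = 1·365 + 96
365 = 3·96 + 77
96 = 1·77 + 19
77 = 4·19 + 1
19 = 19·1 + 0
gcd = 1, so a unique solution mod 461 exists.
Back-substitute for the Bézout coefficients:
1 = 77 − 4·19
1 = −4·96 + 5·77
1 = 5·365 − 19·96
1 = −19·461 + 24·365
So 365·(24) ≡ 1 (mod 461), giving 365⁻¹ ≡ 24.
x ≡ 365⁻¹·423 ≡ 24·423 ≡ 10 (mod 461).

10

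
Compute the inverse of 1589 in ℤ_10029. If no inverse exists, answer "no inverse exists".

Run Euclid on (10029, 1589):
10029 = 6*1589 + 495
1589 = 3*495 + 104
495 = 4*104 + 79
104 = 1*79 + 25
79 = 3*25 + 4
25 = 6*4 + 1
4 = 4*1 + 0
gcd = 1, so the inverse exists. Back-substitute:
1 = 25 − 6·4
1 = −6·79 + 19·25
1 = 19·104 − 25·79
1 = −25·495 + 119·104
1 = 119·1589 − 382·495
1 = −382·10029 + 2411·1589
So 1589·2411 ≡ 1 (mod 10029).

2411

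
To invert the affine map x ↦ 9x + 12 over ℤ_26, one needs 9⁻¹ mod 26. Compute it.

3

Run Euclid on (26, 9):
26 = 2·9 + 8
9 = 1·8 + 1
8 = 8·1 + 0
The gcd is 1. Working backward:
1 = 9 − 8
1 = −26 + 3·9
So 9·3 ≡ 1 (mod 26).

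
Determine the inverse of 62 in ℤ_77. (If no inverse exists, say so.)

Extended Euclidean algorithm:
77 = 1*62 + 15
62 = 4*15 + 2
15 = 7*2 + 1
2 = 2*1 + 0
Since gcd(62, 77) = 1, back-substitute to write 1 as a combination:
1 = 15 − 7·2
1 = −7·62 + 29·15
1 = 29·77 − 36·62
So 62·(-36) ≡ 1 (mod 77), and -36 ≡ 41 (mod 77).

41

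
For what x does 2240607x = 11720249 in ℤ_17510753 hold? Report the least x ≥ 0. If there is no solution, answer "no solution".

First find gcd(2240607, 17510753):
17510753 = 7*2240607 + 1826504
2240607 = 1*1826504 + 414103
1826504 = 4*414103 + 170092
414103 = 2*170092 + 73919
170092 = 2*73919 + 22254
73919 = 3*22254 + 7157
22254 = 3*7157 + 783
7157 = 9*783 + 110
783 = 7*110 + 13
110 = 8*13 + 6
13 = 2*6 + 1
6 = 6*1 + 0
gcd = 1, so a unique solution mod 17510753 exists.
Back-substitute for the Bézout coefficients:
1 = 13 − 2·6
1 = −2·110 + 17·13
1 = 17·783 − 121·110
1 = −121·7157 + 1106·783
1 = 1106·22254 − 3439·7157
1 = −3439·73919 + 11423·22254
1 = 11423·170092 − 26285·73919
1 = −26285·414103 + 63993·170092
1 = 63993·1826504 − 282257·414103
1 = −282257·2240607 + 346250·1826504
1 = 346250·17510753 − 2706007·2240607
So 2240607·(-2706007) ≡ 1 (mod 17510753), giving 2240607⁻¹ ≡ 14804746.
x ≡ 2240607⁻¹·11720249 ≡ 14804746·11720249 ≡ 14761291 (mod 17510753).

14761291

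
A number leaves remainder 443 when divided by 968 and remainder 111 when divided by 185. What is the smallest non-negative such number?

Write x = 443 + 968·k. Then 968·k ≡ 111 − 443 ≡ 38 (mod 185).
Need 968⁻¹ mod 185. Extended Euclid on (185, 43):
185 = 4·43 + 13
43 = 3·13 + 4
13 = 3·4 + 1
4 = 4·1 + 0
Back-substitute:
1 = 13 − 3·4
1 = −3·43 + 10·13
1 = 10·185 − 43·43
968⁻¹ ≡ 142 (mod 185), so k ≡ 142·38 ≡ 31 (mod 185).
x = 443 + 968·31 = 30451.

30451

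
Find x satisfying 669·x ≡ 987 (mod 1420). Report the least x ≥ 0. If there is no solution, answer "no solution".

First find gcd(669, 1420):
1420 = 2·669 + 82
669 = 8·82 + 13
82 = 6·13 + 4
13 = 3·4 + 1
4 = 4·1 + 0
gcd = 1, so a unique solution mod 1420 exists.
Back-substitute for the Bézout coefficients:
1 = 13 − 3·4
1 = −3·82 + 19·13
1 = 19·669 − 155·82
1 = −155·1420 + 329·669
So 669·(329) ≡ 1 (mod 1420), giving 669⁻¹ ≡ 329.
x ≡ 669⁻¹·987 ≡ 329·987 ≡ 963 (mod 1420).

963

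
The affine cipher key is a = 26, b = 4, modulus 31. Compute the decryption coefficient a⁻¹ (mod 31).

Apply the Euclidean algorithm to 31 and 26:
31 = 1·26 + 5
26 = 5·5 + 1
5 = 5·1 + 0
gcd = 1, so the inverse exists. Back-substitute:
1 = 26 − 5·5
1 = −5·31 + 6·26
So 26·6 ≡ 1 (mod 31).

6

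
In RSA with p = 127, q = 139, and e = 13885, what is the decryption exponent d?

15745

φ(n) = (p−1)(q−1) = 126·138 = 17388.
Need d with 13885·d ≡ 1 (mod 17388). Apply the extended Euclidean algorithm:
17388 = 1·13885 + 3503
13885 = 3·3503 + 3376
3503 = 1·3376 + 127
3376 = 26·127 + 74
127 = 1·74 + 53
74 = 1·53 + 21
53 = 2·21 + 11
21 = 1·11 + 10
11 = 1·10 + 1
10 = 10·1 + 0
Back-substitute:
1 = 11 − 10
1 = −21 + 2·11
1 = 2·53 − 5·21
1 = −5·74 + 7·53
1 = 7·127 − 12·74
1 = −12·3376 + 319·127
1 = 319·3503 − 331·3376
1 = −331·13885 + 1312·3503
1 = 1312·17388 − 1643·13885
So 13885·(-1643) ≡ 1 (mod 17388), hence d ≡ -1643 ≡ 15745 (mod 17388).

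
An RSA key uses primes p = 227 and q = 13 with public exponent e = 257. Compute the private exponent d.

401

φ(n) = (p−1)(q−1) = 226·12 = 2712.
Need d with 257·d ≡ 1 (mod 2712). Apply the extended Euclidean algorithm:
2712 = 10*257 + 142
257 = 1*142 + 115
142 = 1*115 + 27
115 = 4*27 + 7
27 = 3*7 + 6
7 = 1*6 + 1
6 = 6*1 + 0
Back-substitute:
1 = 7 − 6
1 = −27 + 4·7
1 = 4·115 − 17·27
1 = −17·142 + 21·115
1 = 21·257 − 38·142
1 = −38·2712 + 401·257
So 257·401 ≡ 1 (mod 2712), hence d = 401.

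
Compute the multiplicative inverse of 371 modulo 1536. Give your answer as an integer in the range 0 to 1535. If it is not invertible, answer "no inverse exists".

Run Euclid on (1536, 371):
1536 = 4*371 + 52
371 = 7*52 + 7
52 = 7*7 + 3
7 = 2*3 + 1
3 = 3*1 + 0
gcd = 1, so the inverse exists. Back-substitute:
1 = 7 − 2·3
1 = −2·52 + 15·7
1 = 15·371 − 107·52
1 = −107·1536 + 443·371
So 371·443 ≡ 1 (mod 1536).

443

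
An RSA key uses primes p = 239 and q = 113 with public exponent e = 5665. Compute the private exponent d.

φ(n) = (p−1)(q−1) = 238·112 = 26656.
Need d with 5665·d ≡ 1 (mod 26656). Apply the extended Euclidean algorithm:
26656 = 4×5665 + 3996
5665 = 1×3996 + 1669
3996 = 2×1669 + 658
1669 = 2×658 + 353
658 = 1×353 + 305
353 = 1×305 + 48
305 = 6×48 + 17
48 = 2×17 + 14
17 = 1×14 + 3
14 = 4×3 + 2
3 = 1×2 + 1
2 = 2×1 + 0
Back-substitute:
1 = 3 − 2
1 = −14 + 5·3
1 = 5·17 − 6·14
1 = −6·48 + 17·17
1 = 17·305 − 108·48
1 = −108·353 + 125·305
1 = 125·658 − 233·353
1 = −233·1669 + 591·658
1 = 591·3996 − 1415·1669
1 = −1415·5665 + 2006·3996
1 = 2006·26656 − 9439·5665
So 5665·(-9439) ≡ 1 (mod 26656), hence d ≡ -9439 ≡ 17217 (mod 26656).

17217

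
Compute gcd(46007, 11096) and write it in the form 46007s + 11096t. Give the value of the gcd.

Apply Euclid's algorithm to 46007 and 11096:
46007 = 4*11096 + 1623
11096 = 6*1623 + 1358
1623 = 1*1358 + 265
1358 = 5*265 + 33
265 = 8*33 + 1
33 = 33*1 + 0
gcd(46007, 11096) = 1.
Back-substituting:
1 = 265 − 8·33
1 = −8·1358 + 41·265
1 = 41·1623 − 49·1358
1 = −49·11096 + 335·1623
1 = 335·46007 − 1389·11096
So 1 = (335)·46007 + (-1389)·11096.

1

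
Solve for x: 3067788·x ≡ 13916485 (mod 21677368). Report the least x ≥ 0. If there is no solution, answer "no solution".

gcd(3067788, 21677368):
21677368 = 7×3067788 + 202852
3067788 = 15×202852 + 25008
202852 = 8×25008 + 2788
25008 = 8×2788 + 2704
2788 = 1×2704 + 84
2704 = 32×84 + 16
84 = 5×16 + 4
16 = 4×4 + 0
gcd = 4, but 4 ∤ 13916485, so the congruence has no solution.

no solution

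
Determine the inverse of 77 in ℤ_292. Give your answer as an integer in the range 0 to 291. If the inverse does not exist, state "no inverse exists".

Run Euclid on (292, 77):
292 = 3·77 + 61
77 = 1·61 + 16
61 = 3·16 + 13
16 = 1·13 + 3
13 = 4·3 + 1
3 = 3·1 + 0
gcd = 1, so the inverse exists. Back-substitute:
1 = 13 − 4·3
1 = −4·16 + 5·13
1 = 5·61 − 19·16
1 = −19·77 + 24·61
1 = 24·292 − 91·77
So 77·(-91) ≡ 1 (mod 292), and -91 ≡ 201 (mod 292).

201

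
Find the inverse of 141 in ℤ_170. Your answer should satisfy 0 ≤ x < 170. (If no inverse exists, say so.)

41

Run Euclid on (170, 141):
170 = 1·141 + 29
141 = 4·29 + 25
29 = 1·25 + 4
25 = 6·4 + 1
4 = 4·1 + 0
gcd = 1, so the inverse exists. Back-substitute:
1 = 25 − 6·4
1 = −6·29 + 7·25
1 = 7·141 − 34·29
1 = −34·170 + 41·141
So 141·41 ≡ 1 (mod 170).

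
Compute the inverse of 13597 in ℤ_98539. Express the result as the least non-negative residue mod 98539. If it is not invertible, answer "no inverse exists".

95401

Apply the Euclidean algorithm to 98539 and 13597:
98539 = 7×13597 + 3360
13597 = 4×3360 + 157
3360 = 21×157 + 63
157 = 2×63 + 31
63 = 2×31 + 1
31 = 31×1 + 0
gcd = 1, so the inverse exists. Back-substitute:
1 = 63 − 2·31
1 = −2·157 + 5·63
1 = 5·3360 − 107·157
1 = −107·13597 + 433·3360
1 = 433·98539 − 3138·13597
So 13597·(-3138) ≡ 1 (mod 98539), and -3138 ≡ 95401 (mod 98539).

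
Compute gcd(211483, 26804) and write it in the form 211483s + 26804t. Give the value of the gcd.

1

Repeated division:
211483 = 7*26804 + 23855
26804 = 1*23855 + 2949
23855 = 8*2949 + 263
2949 = 11*263 + 56
263 = 4*56 + 39
56 = 1*39 + 17
39 = 2*17 + 5
17 = 3*5 + 2
5 = 2*2 + 1
2 = 2*1 + 0
gcd(211483, 26804) = 1.
Express as a combination:
1 = 5 − 2·2
1 = −2·17 + 7·5
1 = 7·39 − 16·17
1 = −16·56 + 23·39
1 = 23·263 − 108·56
1 = −108·2949 + 1211·263
1 = 1211·23855 − 9796·2949
1 = −9796·26804 + 11007·23855
1 = 11007·211483 − 86845·26804
So 1 = (11007)·211483 + (-86845)·26804.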